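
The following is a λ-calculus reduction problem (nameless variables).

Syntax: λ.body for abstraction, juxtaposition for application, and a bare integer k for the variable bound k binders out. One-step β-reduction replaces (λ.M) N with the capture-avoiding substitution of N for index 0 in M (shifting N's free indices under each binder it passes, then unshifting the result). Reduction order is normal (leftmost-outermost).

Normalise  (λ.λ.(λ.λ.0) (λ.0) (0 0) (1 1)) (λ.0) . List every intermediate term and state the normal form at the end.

Answer: normal form = λ.0 0 (λ.0)  (in 4 steps)

Derivation:
  start: (λ.λ.(λ.λ.0) (λ.0) (0 0) (1 1)) (λ.0)
  [1] λ.(λ.λ.0) (λ.0) (0 0) ((λ.0) (λ.0))
  [2] λ.(λ.0) (0 0) ((λ.0) (λ.0))
  [3] λ.0 0 ((λ.0) (λ.0))
  [4] λ.0 0 (λ.0)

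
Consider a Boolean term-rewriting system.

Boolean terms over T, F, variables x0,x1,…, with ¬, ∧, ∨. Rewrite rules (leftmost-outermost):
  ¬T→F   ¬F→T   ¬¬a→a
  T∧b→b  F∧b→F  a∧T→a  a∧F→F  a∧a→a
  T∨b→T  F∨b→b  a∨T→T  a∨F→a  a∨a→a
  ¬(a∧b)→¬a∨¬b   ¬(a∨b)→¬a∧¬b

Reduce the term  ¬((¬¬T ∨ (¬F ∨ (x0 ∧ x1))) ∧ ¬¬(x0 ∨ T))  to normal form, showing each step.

Answer: normal form = F  (in 10 steps)

Derivation:
  start: ¬((¬¬T ∨ (¬F ∨ (x0 ∧ x1))) ∧ ¬¬(x0 ∨ T))
  [1] ¬(¬¬T ∨ (¬F ∨ (x0 ∧ x1))) ∨ ¬¬¬(x0 ∨ T)
  [2] (¬¬¬T ∧ ¬(¬F ∨ (x0 ∧ x1))) ∨ ¬¬¬(x0 ∨ T)
  [3] (¬T ∧ ¬(¬F ∨ (x0 ∧ x1))) ∨ ¬¬¬(x0 ∨ T)
  [4] (F ∧ ¬(¬F ∨ (x0 ∧ x1))) ∨ ¬¬¬(x0 ∨ T)
  [5] F ∨ ¬¬¬(x0 ∨ T)
  [6] ¬¬¬(x0 ∨ T)
  [7] ¬(x0 ∨ T)
  [8] ¬x0 ∧ ¬T
  [9] ¬x0 ∧ F
  [10] F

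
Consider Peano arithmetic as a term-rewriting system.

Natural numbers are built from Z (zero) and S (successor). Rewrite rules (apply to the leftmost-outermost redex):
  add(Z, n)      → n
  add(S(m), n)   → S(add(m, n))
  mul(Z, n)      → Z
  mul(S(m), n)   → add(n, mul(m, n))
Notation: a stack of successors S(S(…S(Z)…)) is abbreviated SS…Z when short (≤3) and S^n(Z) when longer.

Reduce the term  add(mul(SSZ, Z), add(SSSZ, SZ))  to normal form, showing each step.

Answer: normal form = S^4(Z)  (in 10 steps)

Reduction:
  start: add(mul(SSZ, Z), add(SSSZ, SZ))
  step 1: add(add(Z, mul(SZ, Z)), add(SSSZ, SZ))
  step 2: add(mul(SZ, Z), add(SSSZ, SZ))
  step 3: add(add(Z, mul(Z, Z)), add(SSSZ, SZ))
  step 4: add(mul(Z, Z), add(SSSZ, SZ))
  step 5: add(Z, add(SSSZ, SZ))
  step 6: add(SSSZ, SZ)
  step 7: S(add(SSZ, SZ))
  step 8: S(S(add(SZ, SZ)))
  step 9: S(S(S(add(Z, SZ))))
  step 10: S^4(Z)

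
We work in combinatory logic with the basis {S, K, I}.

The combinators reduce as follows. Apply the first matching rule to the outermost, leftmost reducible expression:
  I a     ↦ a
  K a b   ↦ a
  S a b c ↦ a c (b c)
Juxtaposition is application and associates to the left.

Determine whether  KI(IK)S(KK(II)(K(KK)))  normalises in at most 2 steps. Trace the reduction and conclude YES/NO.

Answer: NO — after 2 steps the term is S(KK(II)(K(KK))), not yet normal

Derivation:
  start: KI(IK)S(KK(II)(K(KK)))
  →1  IS(KK(II)(K(KK)))
  →2  S(KK(II)(K(KK)))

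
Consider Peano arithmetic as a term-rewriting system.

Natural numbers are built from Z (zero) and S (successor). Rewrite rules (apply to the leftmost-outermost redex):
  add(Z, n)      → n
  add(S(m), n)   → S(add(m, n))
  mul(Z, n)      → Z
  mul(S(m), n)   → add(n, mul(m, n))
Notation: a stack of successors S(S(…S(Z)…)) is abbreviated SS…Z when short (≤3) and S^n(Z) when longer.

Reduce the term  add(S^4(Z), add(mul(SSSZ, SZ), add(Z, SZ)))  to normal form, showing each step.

  start: add(S^4(Z), add(mul(SSSZ, SZ), add(Z, SZ)))
  [1] S(add(SSSZ, add(mul(SSSZ, SZ), add(Z, SZ))))
  [2] S(S(add(SSZ, add(mul(SSSZ, SZ), add(Z, SZ)))))
  [3] S(S(S(add(SZ, add(mul(SSSZ, SZ), add(Z, SZ))))))
  [4] S(S(S(S(add(Z, add(mul(SSSZ, SZ), add(Z, SZ)))))))
  [5] S(S(S(S(add(mul(SSSZ, SZ), add(Z, SZ))))))
  [6] S(S(S(S(add(add(SZ, mul(SSZ, SZ)), add(Z, SZ))))))
  [7] S(S(S(S(add(S(add(Z, mul(SSZ, SZ))), add(Z, SZ))))))
  [8] S(S(S(S(S(add(add(Z, mul(SSZ, SZ)), add(Z, SZ)))))))
  [9] S(S(S(S(S(add(mul(SSZ, SZ), add(Z, SZ)))))))
  [10] S(S(S(S(S(add(add(SZ, mul(SZ, SZ)), add(Z, SZ)))))))
  [11] S(S(S(S(S(add(S(add(Z, mul(SZ, SZ))), add(Z, SZ)))))))
  [12] S(S(S(S(S(S(add(add(Z, mul(SZ, SZ)), add(Z, SZ))))))))
  [13] S(S(S(S(S(S(add(mul(SZ, SZ), add(Z, SZ))))))))
  [14] S(S(S(S(S(S(add(add(SZ, mul(Z, SZ)), add(Z, SZ))))))))
  [15] S(S(S(S(S(S(add(S(add(Z, mul(Z, SZ))), add(Z, SZ))))))))
  [16] S(S(S(S(S(S(S(add(add(Z, mul(Z, SZ)), add(Z, SZ)))))))))
  [17] S(S(S(S(S(S(S(add(mul(Z, SZ), add(Z, SZ)))))))))
  [18] S(S(S(S(S(S(S(add(Z, add(Z, SZ)))))))))
  [19] S(S(S(S(S(S(S(add(Z, SZ))))))))
  [20] S^8(Z)

Answer: normal form = S^8(Z)  (in 20 steps)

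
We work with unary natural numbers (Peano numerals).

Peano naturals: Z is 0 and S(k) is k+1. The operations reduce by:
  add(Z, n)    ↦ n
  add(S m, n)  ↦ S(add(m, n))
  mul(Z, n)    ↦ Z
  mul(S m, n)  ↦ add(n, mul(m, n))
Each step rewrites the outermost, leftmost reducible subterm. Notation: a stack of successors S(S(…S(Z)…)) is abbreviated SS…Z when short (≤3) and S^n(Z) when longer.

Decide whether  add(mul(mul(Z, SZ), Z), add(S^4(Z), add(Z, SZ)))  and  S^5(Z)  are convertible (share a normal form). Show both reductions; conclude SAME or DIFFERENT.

Term A:
  start: add(mul(mul(Z, SZ), Z), add(S^4(Z), add(Z, SZ)))
  step 1: add(mul(Z, Z), add(S^4(Z), add(Z, SZ)))
  step 2: add(Z, add(S^4(Z), add(Z, SZ)))
  step 3: add(S^4(Z), add(Z, SZ))
  step 4: S(add(SSSZ, add(Z, SZ)))
  step 5: S(S(add(SSZ, add(Z, SZ))))
  step 6: S(S(S(add(SZ, add(Z, SZ)))))
  step 7: S(S(S(S(add(Z, add(Z, SZ))))))
  step 8: S(S(S(S(add(Z, SZ)))))
  step 9: S^5(Z)

Term B:
  start: S^5(Z)

Answer: SAME — A ⇓ S^5(Z), B ⇓ S^5(Z)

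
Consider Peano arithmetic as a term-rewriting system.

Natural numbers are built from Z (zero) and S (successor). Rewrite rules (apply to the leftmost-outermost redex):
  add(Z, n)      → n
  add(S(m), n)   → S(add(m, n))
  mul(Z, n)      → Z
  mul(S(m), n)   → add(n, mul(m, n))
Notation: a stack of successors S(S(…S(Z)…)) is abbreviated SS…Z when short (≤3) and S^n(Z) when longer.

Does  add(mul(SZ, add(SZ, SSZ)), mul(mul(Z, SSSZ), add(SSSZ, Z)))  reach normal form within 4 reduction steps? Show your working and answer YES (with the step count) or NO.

  start: add(mul(SZ, add(SZ, SSZ)), mul(mul(Z, SSSZ), add(SSSZ, Z)))
  →1  add(add(add(SZ, SSZ), mul(Z, add(SZ, SSZ))), mul(mul(Z, SSSZ), add(SSSZ, Z)))
  →2  add(add(S(add(Z, SSZ)), mul(Z, add(SZ, SSZ))), mul(mul(Z, SSSZ), add(SSSZ, Z)))
  →3  add(S(add(add(Z, SSZ), mul(Z, add(SZ, SSZ)))), mul(mul(Z, SSSZ), add(SSSZ, Z)))
  →4  S(add(add(add(Z, SSZ), mul(Z, add(SZ, SSZ))), mul(mul(Z, SSSZ), add(SSSZ, Z))))

Answer: NO — after 4 steps the term is S(add(add(add(Z, SSZ), mul(Z, add(SZ, SSZ))), mul(mul(Z, SSSZ), add(SSSZ, Z)))), not yet normal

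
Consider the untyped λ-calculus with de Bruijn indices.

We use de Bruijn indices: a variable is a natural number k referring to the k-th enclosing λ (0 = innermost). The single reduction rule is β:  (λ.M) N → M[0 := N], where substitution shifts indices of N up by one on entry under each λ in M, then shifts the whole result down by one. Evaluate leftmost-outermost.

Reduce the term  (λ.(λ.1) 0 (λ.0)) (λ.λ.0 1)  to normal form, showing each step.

  start: (λ.(λ.1) 0 (λ.0)) (λ.λ.0 1)
  step 1: (λ.λ.λ.0 1) (λ.λ.0 1) (λ.0)
  step 2: (λ.λ.0 1) (λ.0)
  step 3: λ.0 (λ.0)

Answer: normal form = λ.0 (λ.0)  (in 3 steps)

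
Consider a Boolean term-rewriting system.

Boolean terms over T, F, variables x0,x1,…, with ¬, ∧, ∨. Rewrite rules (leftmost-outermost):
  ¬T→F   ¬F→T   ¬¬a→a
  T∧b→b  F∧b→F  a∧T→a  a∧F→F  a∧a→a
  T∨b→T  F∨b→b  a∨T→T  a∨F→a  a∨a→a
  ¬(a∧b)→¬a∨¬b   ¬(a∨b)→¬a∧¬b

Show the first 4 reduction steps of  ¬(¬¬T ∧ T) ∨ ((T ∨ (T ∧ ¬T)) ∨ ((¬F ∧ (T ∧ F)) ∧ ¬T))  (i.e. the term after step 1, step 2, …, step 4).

  start: ¬(¬¬T ∧ T) ∨ ((T ∨ (T ∧ ¬T)) ∨ ((¬F ∧ (T ∧ F)) ∧ ¬T))
  step 1: (¬¬¬T ∨ ¬T) ∨ ((T ∨ (T ∧ ¬T)) ∨ ((¬F ∧ (T ∧ F)) ∧ ¬T))
  step 2: (¬T ∨ ¬T) ∨ ((T ∨ (T ∧ ¬T)) ∨ ((¬F ∧ (T ∧ F)) ∧ ¬T))
  step 3: ¬T ∨ ((T ∨ (T ∧ ¬T)) ∨ ((¬F ∧ (T ∧ F)) ∧ ¬T))
  step 4: F ∨ ((T ∨ (T ∧ ¬T)) ∨ ((¬F ∧ (T ∧ F)) ∧ ¬T))

Answer: after 4 steps: F ∨ ((T ∨ (T ∧ ¬T)) ∨ ((¬F ∧ (T ∧ F)) ∧ ¬T))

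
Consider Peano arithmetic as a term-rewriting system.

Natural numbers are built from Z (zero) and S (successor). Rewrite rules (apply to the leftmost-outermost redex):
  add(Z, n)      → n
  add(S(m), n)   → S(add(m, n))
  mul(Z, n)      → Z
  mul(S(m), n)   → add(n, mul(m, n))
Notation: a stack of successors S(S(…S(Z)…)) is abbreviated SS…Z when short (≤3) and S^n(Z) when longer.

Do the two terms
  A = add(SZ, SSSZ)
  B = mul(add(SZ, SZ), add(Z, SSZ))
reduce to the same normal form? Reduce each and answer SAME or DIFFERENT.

Term A:
  start: add(SZ, SSSZ)
  [1] S(add(Z, SSSZ))
  [2] S^4(Z)

Term B:
  start: mul(add(SZ, SZ), add(Z, SSZ))
  [1] mul(S(add(Z, SZ)), add(Z, SSZ))
  [2] add(add(Z, SSZ), mul(add(Z, SZ), add(Z, SSZ)))
  [3] add(SSZ, mul(add(Z, SZ), add(Z, SSZ)))
  [4] S(add(SZ, mul(add(Z, SZ), add(Z, SSZ))))
  [5] S(S(add(Z, mul(add(Z, SZ), add(Z, SSZ)))))
  [6] S(S(mul(add(Z, SZ), add(Z, SSZ))))
  [7] S(S(mul(SZ, add(Z, SSZ))))
  [8] S(S(add(add(Z, SSZ), mul(Z, add(Z, SSZ)))))
  [9] S(S(add(SSZ, mul(Z, add(Z, SSZ)))))
  [10] S(S(S(add(SZ, mul(Z, add(Z, SSZ))))))
  [11] S(S(S(S(add(Z, mul(Z, add(Z, SSZ)))))))
  [12] S(S(S(S(mul(Z, add(Z, SSZ))))))
  [13] S^4(Z)

Answer: SAME — A ⇓ S^4(Z), B ⇓ S^4(Z)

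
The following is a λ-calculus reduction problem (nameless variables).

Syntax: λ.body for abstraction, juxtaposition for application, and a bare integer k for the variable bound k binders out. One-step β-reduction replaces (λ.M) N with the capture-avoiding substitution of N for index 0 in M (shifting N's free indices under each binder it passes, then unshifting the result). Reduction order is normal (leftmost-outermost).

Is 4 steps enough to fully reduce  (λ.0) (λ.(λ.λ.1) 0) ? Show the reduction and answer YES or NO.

  start: (λ.0) (λ.(λ.λ.1) 0)
  step 1: λ.(λ.λ.1) 0
  step 2: λ.λ.1

Answer: YES — reaches normal form λ.λ.1 in 2 ≤ 4 steps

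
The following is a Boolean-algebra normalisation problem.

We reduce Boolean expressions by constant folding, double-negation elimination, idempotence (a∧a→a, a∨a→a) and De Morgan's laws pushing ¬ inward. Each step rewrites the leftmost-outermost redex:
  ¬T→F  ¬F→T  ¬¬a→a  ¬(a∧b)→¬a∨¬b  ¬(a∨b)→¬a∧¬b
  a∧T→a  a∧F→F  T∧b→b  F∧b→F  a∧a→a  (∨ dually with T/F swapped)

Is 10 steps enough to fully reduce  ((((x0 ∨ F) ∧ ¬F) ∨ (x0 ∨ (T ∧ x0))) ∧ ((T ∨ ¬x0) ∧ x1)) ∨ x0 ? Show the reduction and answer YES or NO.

Answer: YES — reaches normal form (x0 ∧ x1) ∨ x0 in 8 ≤ 10 steps

Derivation:
  start: ((((x0 ∨ F) ∧ ¬F) ∨ (x0 ∨ (T ∧ x0))) ∧ ((T ∨ ¬x0) ∧ x1)) ∨ x0
  [1] (((x0 ∧ ¬F) ∨ (x0 ∨ (T ∧ x0))) ∧ ((T ∨ ¬x0) ∧ x1)) ∨ x0
  [2] (((x0 ∧ T) ∨ (x0 ∨ (T ∧ x0))) ∧ ((T ∨ ¬x0) ∧ x1)) ∨ x0
  [3] ((x0 ∨ (x0 ∨ (T ∧ x0))) ∧ ((T ∨ ¬x0) ∧ x1)) ∨ x0
  [4] ((x0 ∨ (x0 ∨ x0)) ∧ ((T ∨ ¬x0) ∧ x1)) ∨ x0
  [5] ((x0 ∨ x0) ∧ ((T ∨ ¬x0) ∧ x1)) ∨ x0
  [6] (x0 ∧ ((T ∨ ¬x0) ∧ x1)) ∨ x0
  [7] (x0 ∧ (T ∧ x1)) ∨ x0
  [8] (x0 ∧ x1) ∨ x0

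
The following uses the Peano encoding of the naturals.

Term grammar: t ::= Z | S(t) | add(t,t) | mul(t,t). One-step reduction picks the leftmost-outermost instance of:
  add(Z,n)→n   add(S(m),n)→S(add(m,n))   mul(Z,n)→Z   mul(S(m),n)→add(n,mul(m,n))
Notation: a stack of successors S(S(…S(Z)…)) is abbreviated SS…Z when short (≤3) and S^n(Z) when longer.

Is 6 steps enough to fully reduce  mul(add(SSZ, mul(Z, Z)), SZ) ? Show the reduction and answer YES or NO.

Answer: NO — after 6 steps the term is S(add(SZ, mul(add(Z, mul(Z, Z)), SZ))), not yet normal

Reduction:
  start: mul(add(SSZ, mul(Z, Z)), SZ)
  →1  mul(S(add(SZ, mul(Z, Z))), SZ)
  →2  add(SZ, mul(add(SZ, mul(Z, Z)), SZ))
  →3  S(add(Z, mul(add(SZ, mul(Z, Z)), SZ)))
  →4  S(mul(add(SZ, mul(Z, Z)), SZ))
  →5  S(mul(S(add(Z, mul(Z, Z))), SZ))
  →6  S(add(SZ, mul(add(Z, mul(Z, Z)), SZ)))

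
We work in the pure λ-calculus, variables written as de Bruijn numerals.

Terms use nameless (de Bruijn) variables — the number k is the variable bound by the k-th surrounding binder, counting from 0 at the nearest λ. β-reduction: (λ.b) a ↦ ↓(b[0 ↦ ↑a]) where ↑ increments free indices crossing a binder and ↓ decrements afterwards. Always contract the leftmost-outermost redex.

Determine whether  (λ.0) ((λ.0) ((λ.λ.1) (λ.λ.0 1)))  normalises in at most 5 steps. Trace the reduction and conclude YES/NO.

  start: (λ.0) ((λ.0) ((λ.λ.1) (λ.λ.0 1)))
  [1] (λ.0) ((λ.λ.1) (λ.λ.0 1))
  [2] (λ.λ.1) (λ.λ.0 1)
  [3] λ.λ.λ.0 1

Answer: YES — reaches normal form λ.λ.λ.0 1 in 3 ≤ 5 steps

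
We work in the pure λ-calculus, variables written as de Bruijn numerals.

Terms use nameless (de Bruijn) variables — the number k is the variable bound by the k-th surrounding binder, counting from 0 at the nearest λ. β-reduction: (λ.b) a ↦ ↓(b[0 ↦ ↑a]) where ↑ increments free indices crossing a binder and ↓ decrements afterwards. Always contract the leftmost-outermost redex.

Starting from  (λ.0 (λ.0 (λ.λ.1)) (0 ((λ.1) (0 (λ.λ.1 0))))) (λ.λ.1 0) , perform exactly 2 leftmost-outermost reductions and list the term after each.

Answer: after 2 steps: (λ.(λ.0 (λ.λ.1)) 0) ((λ.λ.1 0) ((λ.λ.λ.1 0) ((λ.λ.1 0) (λ.λ.1 0))))

Derivation:
  start: (λ.0 (λ.0 (λ.λ.1)) (0 ((λ.1) (0 (λ.λ.1 0))))) (λ.λ.1 0)
  →1  (λ.λ.1 0) (λ.0 (λ.λ.1)) ((λ.λ.1 0) ((λ.λ.λ.1 0) ((λ.λ.1 0) (λ.λ.1 0))))
  →2  (λ.(λ.0 (λ.λ.1)) 0) ((λ.λ.1 0) ((λ.λ.λ.1 0) ((λ.λ.1 0) (λ.λ.1 0))))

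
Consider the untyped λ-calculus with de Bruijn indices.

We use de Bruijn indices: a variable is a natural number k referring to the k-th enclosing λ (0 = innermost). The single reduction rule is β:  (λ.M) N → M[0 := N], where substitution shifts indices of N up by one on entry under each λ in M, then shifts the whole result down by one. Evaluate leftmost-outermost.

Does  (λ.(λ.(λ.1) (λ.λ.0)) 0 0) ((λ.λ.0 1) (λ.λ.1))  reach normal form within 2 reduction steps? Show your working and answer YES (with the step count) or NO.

  start: (λ.(λ.(λ.1) (λ.λ.0)) 0 0) ((λ.λ.0 1) (λ.λ.1))
  →1  (λ.(λ.1) (λ.λ.0)) ((λ.λ.0 1) (λ.λ.1)) ((λ.λ.0 1) (λ.λ.1))
  →2  (λ.(λ.λ.0 1) (λ.λ.1)) (λ.λ.0) ((λ.λ.0 1) (λ.λ.1))

Answer: NO — after 2 steps the term is (λ.(λ.λ.0 1) (λ.λ.1)) (λ.λ.0) ((λ.λ.0 1) (λ.λ.1)), not yet normal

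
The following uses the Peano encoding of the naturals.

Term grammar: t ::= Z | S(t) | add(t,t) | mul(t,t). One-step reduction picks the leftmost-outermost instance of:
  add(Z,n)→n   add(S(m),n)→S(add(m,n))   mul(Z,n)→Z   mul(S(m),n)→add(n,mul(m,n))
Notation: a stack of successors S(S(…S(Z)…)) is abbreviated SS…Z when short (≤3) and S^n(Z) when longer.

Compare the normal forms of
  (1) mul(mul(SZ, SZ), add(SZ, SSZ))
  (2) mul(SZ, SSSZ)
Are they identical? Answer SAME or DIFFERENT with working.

Answer: SAME — A ⇓ SSSZ, B ⇓ SSSZ

Derivation:
Term A:
  start: mul(mul(SZ, SZ), add(SZ, SSZ))
  step 1: mul(add(SZ, mul(Z, SZ)), add(SZ, SSZ))
  step 2: mul(S(add(Z, mul(Z, SZ))), add(SZ, SSZ))
  step 3: add(add(SZ, SSZ), mul(add(Z, mul(Z, SZ)), add(SZ, SSZ)))
  step 4: add(S(add(Z, SSZ)), mul(add(Z, mul(Z, SZ)), add(SZ, SSZ)))
  step 5: S(add(add(Z, SSZ), mul(add(Z, mul(Z, SZ)), add(SZ, SSZ))))
  step 6: S(add(SSZ, mul(add(Z, mul(Z, SZ)), add(SZ, SSZ))))
  step 7: S(S(add(SZ, mul(add(Z, mul(Z, SZ)), add(SZ, SSZ)))))
  step 8: S(S(S(add(Z, mul(add(Z, mul(Z, SZ)), add(SZ, SSZ))))))
  step 9: S(S(S(mul(add(Z, mul(Z, SZ)), add(SZ, SSZ)))))
  step 10: S(S(S(mul(mul(Z, SZ), add(SZ, SSZ)))))
  step 11: S(S(S(mul(Z, add(SZ, SSZ)))))
  step 12: SSSZ

Term B:
  start: mul(SZ, SSSZ)
  step 1: add(SSSZ, mul(Z, SSSZ))
  step 2: S(add(SSZ, mul(Z, SSSZ)))
  step 3: S(S(add(SZ, mul(Z, SSSZ))))
  step 4: S(S(S(add(Z, mul(Z, SSSZ)))))
  step 5: S(S(S(mul(Z, SSSZ))))
  step 6: SSSZ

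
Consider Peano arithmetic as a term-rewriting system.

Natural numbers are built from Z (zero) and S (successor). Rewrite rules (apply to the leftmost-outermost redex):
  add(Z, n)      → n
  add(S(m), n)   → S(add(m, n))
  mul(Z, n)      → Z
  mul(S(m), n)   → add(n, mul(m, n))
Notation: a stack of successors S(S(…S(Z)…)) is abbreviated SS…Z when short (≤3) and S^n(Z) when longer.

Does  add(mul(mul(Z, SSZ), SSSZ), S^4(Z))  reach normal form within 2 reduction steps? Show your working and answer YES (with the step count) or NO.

Answer: NO — after 2 steps the term is add(Z, S^4(Z)), not yet normal

Reduction:
  start: add(mul(mul(Z, SSZ), SSSZ), S^4(Z))
  step 1: add(mul(Z, SSSZ), S^4(Z))
  step 2: add(Z, S^4(Z))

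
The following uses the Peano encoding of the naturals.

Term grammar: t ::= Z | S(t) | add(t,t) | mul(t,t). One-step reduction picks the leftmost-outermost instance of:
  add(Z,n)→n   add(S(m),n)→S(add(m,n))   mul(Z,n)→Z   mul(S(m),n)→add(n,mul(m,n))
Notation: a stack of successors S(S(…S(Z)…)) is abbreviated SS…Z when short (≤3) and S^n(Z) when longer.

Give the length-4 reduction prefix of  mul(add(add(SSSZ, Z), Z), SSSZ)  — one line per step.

Answer: after 4 steps: S(add(SSZ, mul(add(add(SSZ, Z), Z), SSSZ)))

Reduction:
  start: mul(add(add(SSSZ, Z), Z), SSSZ)
  →1  mul(add(S(add(SSZ, Z)), Z), SSSZ)
  →2  mul(S(add(add(SSZ, Z), Z)), SSSZ)
  →3  add(SSSZ, mul(add(add(SSZ, Z), Z), SSSZ))
  →4  S(add(SSZ, mul(add(add(SSZ, Z), Z), SSSZ)))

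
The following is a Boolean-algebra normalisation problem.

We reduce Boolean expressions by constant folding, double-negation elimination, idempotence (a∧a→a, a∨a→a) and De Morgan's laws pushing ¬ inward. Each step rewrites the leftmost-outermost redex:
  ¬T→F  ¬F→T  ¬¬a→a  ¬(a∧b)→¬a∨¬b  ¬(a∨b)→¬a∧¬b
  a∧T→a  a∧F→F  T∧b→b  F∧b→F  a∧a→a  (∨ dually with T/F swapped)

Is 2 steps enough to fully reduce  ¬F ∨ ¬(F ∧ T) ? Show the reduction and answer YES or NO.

  start: ¬F ∨ ¬(F ∧ T)
  [1] T ∨ ¬(F ∧ T)
  [2] T

Answer: YES — reaches normal form T in 2 ≤ 2 steps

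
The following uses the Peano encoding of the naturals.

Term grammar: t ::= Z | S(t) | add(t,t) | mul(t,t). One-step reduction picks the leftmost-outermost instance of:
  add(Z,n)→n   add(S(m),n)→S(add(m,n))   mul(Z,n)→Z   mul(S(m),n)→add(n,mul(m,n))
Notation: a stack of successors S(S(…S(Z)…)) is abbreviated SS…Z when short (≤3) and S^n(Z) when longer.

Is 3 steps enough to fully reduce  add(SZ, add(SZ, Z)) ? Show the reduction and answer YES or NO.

Answer: NO — after 3 steps the term is S(S(add(Z, Z))), not yet normal

Working:
  start: add(SZ, add(SZ, Z))
  [1] S(add(Z, add(SZ, Z)))
  [2] S(add(SZ, Z))
  [3] S(S(add(Z, Z)))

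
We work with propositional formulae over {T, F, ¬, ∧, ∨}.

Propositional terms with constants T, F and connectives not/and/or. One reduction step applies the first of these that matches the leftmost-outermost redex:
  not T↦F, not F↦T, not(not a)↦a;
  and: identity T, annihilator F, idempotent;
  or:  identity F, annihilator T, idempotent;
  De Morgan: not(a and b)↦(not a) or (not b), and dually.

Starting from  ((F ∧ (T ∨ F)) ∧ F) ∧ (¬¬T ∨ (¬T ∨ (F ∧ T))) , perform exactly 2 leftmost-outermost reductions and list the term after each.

  start: ((F ∧ (T ∨ F)) ∧ F) ∧ (¬¬T ∨ (¬T ∨ (F ∧ T)))
  step 1: F ∧ (¬¬T ∨ (¬T ∨ (F ∧ T)))
  step 2: F

Answer: after 2 steps: F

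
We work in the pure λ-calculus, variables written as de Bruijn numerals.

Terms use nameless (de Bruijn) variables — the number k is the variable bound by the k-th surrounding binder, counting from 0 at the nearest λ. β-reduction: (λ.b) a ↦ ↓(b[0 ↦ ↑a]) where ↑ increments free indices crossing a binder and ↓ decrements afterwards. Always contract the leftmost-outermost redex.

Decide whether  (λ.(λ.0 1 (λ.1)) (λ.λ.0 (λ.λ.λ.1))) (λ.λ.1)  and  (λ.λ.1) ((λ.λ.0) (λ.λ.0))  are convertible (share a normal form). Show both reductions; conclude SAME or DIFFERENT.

Term A:
  start: (λ.(λ.0 1 (λ.1)) (λ.λ.0 (λ.λ.λ.1))) (λ.λ.1)
  step 1: (λ.0 (λ.λ.1) (λ.1)) (λ.λ.0 (λ.λ.λ.1))
  step 2: (λ.λ.0 (λ.λ.λ.1)) (λ.λ.1) (λ.λ.λ.0 (λ.λ.λ.1))
  step 3: (λ.0 (λ.λ.λ.1)) (λ.λ.λ.0 (λ.λ.λ.1))
  step 4: (λ.λ.λ.0 (λ.λ.λ.1)) (λ.λ.λ.1)
  step 5: λ.λ.0 (λ.λ.λ.1)

Term B:
  start: (λ.λ.1) ((λ.λ.0) (λ.λ.0))
  step 1: λ.(λ.λ.0) (λ.λ.0)
  step 2: λ.λ.0

Answer: DIFFERENT — A ⇓ λ.λ.0 (λ.λ.λ.1), B ⇓ λ.λ.0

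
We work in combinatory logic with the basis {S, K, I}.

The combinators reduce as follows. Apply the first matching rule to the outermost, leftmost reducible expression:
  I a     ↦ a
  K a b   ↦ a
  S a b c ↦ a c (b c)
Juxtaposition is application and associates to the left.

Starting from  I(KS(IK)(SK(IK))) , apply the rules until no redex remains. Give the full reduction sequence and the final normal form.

Answer: normal form = S(SKK)  (in 3 steps)

Reduction:
  start: I(KS(IK)(SK(IK)))
  [1] KS(IK)(SK(IK))
  [2] S(SK(IK))
  [3] S(SKK)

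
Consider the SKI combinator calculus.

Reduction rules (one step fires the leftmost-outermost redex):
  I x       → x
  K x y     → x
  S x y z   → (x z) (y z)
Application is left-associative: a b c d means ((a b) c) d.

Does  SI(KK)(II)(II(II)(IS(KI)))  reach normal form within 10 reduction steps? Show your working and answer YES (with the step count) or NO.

Answer: YES — reaches normal form K(S(KI)) in 10 ≤ 10 steps

Derivation:
  start: SI(KK)(II)(II(II)(IS(KI)))
  step 1: I(II)(KK(II))(II(II)(IS(KI)))
  step 2: II(KK(II))(II(II)(IS(KI)))
  step 3: I(KK(II))(II(II)(IS(KI)))
  step 4: KK(II)(II(II)(IS(KI)))
  step 5: K(II(II)(IS(KI)))
  step 6: K(I(II)(IS(KI)))
  step 7: K(II(IS(KI)))
  step 8: K(I(IS(KI)))
  step 9: K(IS(KI))
  step 10: K(S(KI))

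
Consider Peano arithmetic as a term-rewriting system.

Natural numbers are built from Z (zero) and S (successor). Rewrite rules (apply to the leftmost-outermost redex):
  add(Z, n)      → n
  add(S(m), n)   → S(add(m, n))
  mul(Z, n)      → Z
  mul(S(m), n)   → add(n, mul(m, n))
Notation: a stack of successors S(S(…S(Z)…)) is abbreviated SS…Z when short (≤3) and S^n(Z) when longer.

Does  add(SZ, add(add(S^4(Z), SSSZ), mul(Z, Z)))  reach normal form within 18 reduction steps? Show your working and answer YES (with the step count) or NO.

  start: add(SZ, add(add(S^4(Z), SSSZ), mul(Z, Z)))
  →1  S(add(Z, add(add(S^4(Z), SSSZ), mul(Z, Z))))
  →2  S(add(add(S^4(Z), SSSZ), mul(Z, Z)))
  →3  S(add(S(add(SSSZ, SSSZ)), mul(Z, Z)))
  →4  S(S(add(add(SSSZ, SSSZ), mul(Z, Z))))
  →5  S(S(add(S(add(SSZ, SSSZ)), mul(Z, Z))))
  →6  S(S(S(add(add(SSZ, SSSZ), mul(Z, Z)))))
  →7  S(S(S(add(S(add(SZ, SSSZ)), mul(Z, Z)))))
  →8  S(S(S(S(add(add(SZ, SSSZ), mul(Z, Z))))))
  →9  S(S(S(S(add(S(add(Z, SSSZ)), mul(Z, Z))))))
  →10  S(S(S(S(S(add(add(Z, SSSZ), mul(Z, Z)))))))
  →11  S(S(S(S(S(add(SSSZ, mul(Z, Z)))))))
  →12  S(S(S(S(S(S(add(SSZ, mul(Z, Z))))))))
  →13  S(S(S(S(S(S(S(add(SZ, mul(Z, Z)))))))))
  →14  S(S(S(S(S(S(S(S(add(Z, mul(Z, Z))))))))))
  →15  S(S(S(S(S(S(S(S(mul(Z, Z)))))))))
  →16  S^8(Z)

Answer: YES — reaches normal form S^8(Z) in 16 ≤ 18 steps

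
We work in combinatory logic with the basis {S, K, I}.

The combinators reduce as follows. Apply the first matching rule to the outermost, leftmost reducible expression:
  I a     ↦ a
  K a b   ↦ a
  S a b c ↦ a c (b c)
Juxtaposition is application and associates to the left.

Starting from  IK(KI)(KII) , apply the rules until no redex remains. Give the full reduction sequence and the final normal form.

Answer: normal form = KI  (in 2 steps)

Reduction:
  start: IK(KI)(KII)
  step 1: K(KI)(KII)
  step 2: KI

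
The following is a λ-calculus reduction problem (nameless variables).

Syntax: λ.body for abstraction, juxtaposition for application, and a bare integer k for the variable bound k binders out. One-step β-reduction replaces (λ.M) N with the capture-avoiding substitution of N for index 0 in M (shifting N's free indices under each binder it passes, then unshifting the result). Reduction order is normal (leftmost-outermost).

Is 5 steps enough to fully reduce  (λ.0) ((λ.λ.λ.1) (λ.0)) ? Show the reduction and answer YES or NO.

Answer: YES — reaches normal form λ.λ.1 in 2 ≤ 5 steps

Derivation:
  start: (λ.0) ((λ.λ.λ.1) (λ.0))
  step 1: (λ.λ.λ.1) (λ.0)
  step 2: λ.λ.1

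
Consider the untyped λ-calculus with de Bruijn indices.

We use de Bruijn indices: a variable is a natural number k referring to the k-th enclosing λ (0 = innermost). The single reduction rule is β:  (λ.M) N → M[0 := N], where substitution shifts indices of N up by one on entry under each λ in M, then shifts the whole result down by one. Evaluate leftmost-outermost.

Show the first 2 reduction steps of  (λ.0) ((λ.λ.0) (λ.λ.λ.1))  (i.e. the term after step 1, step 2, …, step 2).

Answer: after 2 steps: λ.0

Reduction:
  start: (λ.0) ((λ.λ.0) (λ.λ.λ.1))
  →1  (λ.λ.0) (λ.λ.λ.1)
  →2  λ.0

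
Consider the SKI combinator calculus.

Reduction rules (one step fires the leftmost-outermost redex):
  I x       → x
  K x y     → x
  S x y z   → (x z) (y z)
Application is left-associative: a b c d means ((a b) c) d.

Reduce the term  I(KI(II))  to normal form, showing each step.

Answer: normal form = I  (in 2 steps)

Reduction:
  start: I(KI(II))
  →1  KI(II)
  →2  I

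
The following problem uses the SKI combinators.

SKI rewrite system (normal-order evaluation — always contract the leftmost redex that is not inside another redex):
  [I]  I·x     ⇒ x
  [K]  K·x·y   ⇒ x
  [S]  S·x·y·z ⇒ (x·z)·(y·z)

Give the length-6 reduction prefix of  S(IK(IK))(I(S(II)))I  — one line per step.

Answer: after 6 steps: K(SII)

Reduction:
  start: S(IK(IK))(I(S(II)))I
  [1] IK(IK)I(I(S(II))I)
  [2] K(IK)I(I(S(II))I)
  [3] IK(I(S(II))I)
  [4] K(I(S(II))I)
  [5] K(S(II)I)
  [6] K(SII)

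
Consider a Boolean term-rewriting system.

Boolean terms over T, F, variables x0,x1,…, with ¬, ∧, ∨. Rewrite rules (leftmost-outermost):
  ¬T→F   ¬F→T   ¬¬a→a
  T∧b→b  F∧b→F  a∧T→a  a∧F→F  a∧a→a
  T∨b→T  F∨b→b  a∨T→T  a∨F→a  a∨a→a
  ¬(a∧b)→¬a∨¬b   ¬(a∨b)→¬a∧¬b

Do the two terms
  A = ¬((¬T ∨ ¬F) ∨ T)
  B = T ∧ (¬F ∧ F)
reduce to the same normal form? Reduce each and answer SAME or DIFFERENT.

Term A:
  start: ¬((¬T ∨ ¬F) ∨ T)
  step 1: ¬(¬T ∨ ¬F) ∧ ¬T
  step 2: (¬¬T ∧ ¬¬F) ∧ ¬T
  step 3: (T ∧ ¬¬F) ∧ ¬T
  step 4: ¬¬F ∧ ¬T
  step 5: F ∧ ¬T
  step 6: F

Term B:
  start: T ∧ (¬F ∧ F)
  step 1: ¬F ∧ F
  step 2: F

Answer: SAME — A ⇓ F, B ⇓ F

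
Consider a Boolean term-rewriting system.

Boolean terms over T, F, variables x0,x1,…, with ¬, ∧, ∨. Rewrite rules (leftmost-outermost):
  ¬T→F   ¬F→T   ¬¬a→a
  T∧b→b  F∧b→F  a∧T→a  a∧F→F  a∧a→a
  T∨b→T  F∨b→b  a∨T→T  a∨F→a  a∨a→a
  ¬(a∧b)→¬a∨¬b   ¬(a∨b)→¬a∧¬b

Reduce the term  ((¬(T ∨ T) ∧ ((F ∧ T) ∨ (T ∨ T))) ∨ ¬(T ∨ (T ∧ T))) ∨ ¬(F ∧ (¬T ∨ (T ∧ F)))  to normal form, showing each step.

  start: ((¬(T ∨ T) ∧ ((F ∧ T) ∨ (T ∨ T))) ∨ ¬(T ∨ (T ∧ T))) ∨ ¬(F ∧ (¬T ∨ (T ∧ F)))
  [1] (((¬T ∧ ¬T) ∧ ((F ∧ T) ∨ (T ∨ T))) ∨ ¬(T ∨ (T ∧ T))) ∨ ¬(F ∧ (¬T ∨ (T ∧ F)))
  [2] ((¬T ∧ ((F ∧ T) ∨ (T ∨ T))) ∨ ¬(T ∨ (T ∧ T))) ∨ ¬(F ∧ (¬T ∨ (T ∧ F)))
  [3] ((F ∧ ((F ∧ T) ∨ (T ∨ T))) ∨ ¬(T ∨ (T ∧ T))) ∨ ¬(F ∧ (¬T ∨ (T ∧ F)))
  [4] (F ∨ ¬(T ∨ (T ∧ T))) ∨ ¬(F ∧ (¬T ∨ (T ∧ F)))
  [5] ¬(T ∨ (T ∧ T)) ∨ ¬(F ∧ (¬T ∨ (T ∧ F)))
  [6] (¬T ∧ ¬(T ∧ T)) ∨ ¬(F ∧ (¬T ∨ (T ∧ F)))
  [7] (F ∧ ¬(T ∧ T)) ∨ ¬(F ∧ (¬T ∨ (T ∧ F)))
  [8] F ∨ ¬(F ∧ (¬T ∨ (T ∧ F)))
  [9] ¬(F ∧ (¬T ∨ (T ∧ F)))
  [10] ¬F ∨ ¬(¬T ∨ (T ∧ F))
  [11] T ∨ ¬(¬T ∨ (T ∧ F))
  [12] T

Answer: normal form = T  (in 12 steps)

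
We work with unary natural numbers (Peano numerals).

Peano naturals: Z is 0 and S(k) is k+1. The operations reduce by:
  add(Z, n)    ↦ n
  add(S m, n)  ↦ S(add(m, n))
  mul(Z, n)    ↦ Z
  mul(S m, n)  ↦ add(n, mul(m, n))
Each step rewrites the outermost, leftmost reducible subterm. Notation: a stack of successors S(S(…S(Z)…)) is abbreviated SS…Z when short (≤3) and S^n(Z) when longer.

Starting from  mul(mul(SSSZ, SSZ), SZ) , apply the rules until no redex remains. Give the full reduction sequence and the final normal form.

  start: mul(mul(SSSZ, SSZ), SZ)
  step 1: mul(add(SSZ, mul(SSZ, SSZ)), SZ)
  step 2: mul(S(add(SZ, mul(SSZ, SSZ))), SZ)
  step 3: add(SZ, mul(add(SZ, mul(SSZ, SSZ)), SZ))
  step 4: S(add(Z, mul(add(SZ, mul(SSZ, SSZ)), SZ)))
  step 5: S(mul(add(SZ, mul(SSZ, SSZ)), SZ))
  step 6: S(mul(S(add(Z, mul(SSZ, SSZ))), SZ))
  step 7: S(add(SZ, mul(add(Z, mul(SSZ, SSZ)), SZ)))
  step 8: S(S(add(Z, mul(add(Z, mul(SSZ, SSZ)), SZ))))
  step 9: S(S(mul(add(Z, mul(SSZ, SSZ)), SZ)))
  step 10: S(S(mul(mul(SSZ, SSZ), SZ)))
  step 11: S(S(mul(add(SSZ, mul(SZ, SSZ)), SZ)))
  step 12: S(S(mul(S(add(SZ, mul(SZ, SSZ))), SZ)))
  step 13: S(S(add(SZ, mul(add(SZ, mul(SZ, SSZ)), SZ))))
  step 14: S(S(S(add(Z, mul(add(SZ, mul(SZ, SSZ)), SZ)))))
  step 15: S(S(S(mul(add(SZ, mul(SZ, SSZ)), SZ))))
  step 16: S(S(S(mul(S(add(Z, mul(SZ, SSZ))), SZ))))
  step 17: S(S(S(add(SZ, mul(add(Z, mul(SZ, SSZ)), SZ)))))
  step 18: S(S(S(S(add(Z, mul(add(Z, mul(SZ, SSZ)), SZ))))))
  step 19: S(S(S(S(mul(add(Z, mul(SZ, SSZ)), SZ)))))
  step 20: S(S(S(S(mul(mul(SZ, SSZ), SZ)))))
  step 21: S(S(S(S(mul(add(SSZ, mul(Z, SSZ)), SZ)))))
  step 22: S(S(S(S(mul(S(add(SZ, mul(Z, SSZ))), SZ)))))
  step 23: S(S(S(S(add(SZ, mul(add(SZ, mul(Z, SSZ)), SZ))))))
  step 24: S(S(S(S(S(add(Z, mul(add(SZ, mul(Z, SSZ)), SZ)))))))
  step 25: S(S(S(S(S(mul(add(SZ, mul(Z, SSZ)), SZ))))))
  step 26: S(S(S(S(S(mul(S(add(Z, mul(Z, SSZ))), SZ))))))
  step 27: S(S(S(S(S(add(SZ, mul(add(Z, mul(Z, SSZ)), SZ)))))))
  step 28: S(S(S(S(S(S(add(Z, mul(add(Z, mul(Z, SSZ)), SZ))))))))
  step 29: S(S(S(S(S(S(mul(add(Z, mul(Z, SSZ)), SZ)))))))
  step 30: S(S(S(S(S(S(mul(mul(Z, SSZ), SZ)))))))
  step 31: S(S(S(S(S(S(mul(Z, SZ)))))))
  step 32: S^6(Z)

Answer: normal form = S^6(Z)  (in 32 steps)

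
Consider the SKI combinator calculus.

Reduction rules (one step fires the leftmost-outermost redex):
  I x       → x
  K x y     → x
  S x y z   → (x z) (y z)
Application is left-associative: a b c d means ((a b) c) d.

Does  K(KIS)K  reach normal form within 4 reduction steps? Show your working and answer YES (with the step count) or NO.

Answer: YES — reaches normal form I in 2 ≤ 4 steps

Working:
  start: K(KIS)K
  step 1: KIS
  step 2: I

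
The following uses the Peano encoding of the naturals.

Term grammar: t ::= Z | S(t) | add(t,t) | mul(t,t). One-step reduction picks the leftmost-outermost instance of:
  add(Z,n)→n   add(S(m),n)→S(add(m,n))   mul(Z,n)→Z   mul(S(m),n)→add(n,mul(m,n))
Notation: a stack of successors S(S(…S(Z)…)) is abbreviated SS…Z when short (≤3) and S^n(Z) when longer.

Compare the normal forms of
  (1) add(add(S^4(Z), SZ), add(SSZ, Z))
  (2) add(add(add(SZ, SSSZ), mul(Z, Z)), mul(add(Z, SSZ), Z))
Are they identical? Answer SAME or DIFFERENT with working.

Term A:
  start: add(add(S^4(Z), SZ), add(SSZ, Z))
  →1  add(S(add(SSSZ, SZ)), add(SSZ, Z))
  →2  S(add(add(SSSZ, SZ), add(SSZ, Z)))
  →3  S(add(S(add(SSZ, SZ)), add(SSZ, Z)))
  →4  S(S(add(add(SSZ, SZ), add(SSZ, Z))))
  →5  S(S(add(S(add(SZ, SZ)), add(SSZ, Z))))
  →6  S(S(S(add(add(SZ, SZ), add(SSZ, Z)))))
  →7  S(S(S(add(S(add(Z, SZ)), add(SSZ, Z)))))
  →8  S(S(S(S(add(add(Z, SZ), add(SSZ, Z))))))
  →9  S(S(S(S(add(SZ, add(SSZ, Z))))))
  →10  S(S(S(S(S(add(Z, add(SSZ, Z)))))))
  →11  S(S(S(S(S(add(SSZ, Z))))))
  →12  S(S(S(S(S(S(add(SZ, Z)))))))
  →13  S(S(S(S(S(S(S(add(Z, Z))))))))
  →14  S^7(Z)

Term B:
  start: add(add(add(SZ, SSSZ), mul(Z, Z)), mul(add(Z, SSZ), Z))
  →1  add(add(S(add(Z, SSSZ)), mul(Z, Z)), mul(add(Z, SSZ), Z))
  →2  add(S(add(add(Z, SSSZ), mul(Z, Z))), mul(add(Z, SSZ), Z))
  →3  S(add(add(add(Z, SSSZ), mul(Z, Z)), mul(add(Z, SSZ), Z)))
  →4  S(add(add(SSSZ, mul(Z, Z)), mul(add(Z, SSZ), Z)))
  →5  S(add(S(add(SSZ, mul(Z, Z))), mul(add(Z, SSZ), Z)))
  →6  S(S(add(add(SSZ, mul(Z, Z)), mul(add(Z, SSZ), Z))))
  →7  S(S(add(S(add(SZ, mul(Z, Z))), mul(add(Z, SSZ), Z))))
  →8  S(S(S(add(add(SZ, mul(Z, Z)), mul(add(Z, SSZ), Z)))))
  →9  S(S(S(add(S(add(Z, mul(Z, Z))), mul(add(Z, SSZ), Z)))))
  →10  S(S(S(S(add(add(Z, mul(Z, Z)), mul(add(Z, SSZ), Z))))))
  →11  S(S(S(S(add(mul(Z, Z), mul(add(Z, SSZ), Z))))))
  →12  S(S(S(S(add(Z, mul(add(Z, SSZ), Z))))))
  →13  S(S(S(S(mul(add(Z, SSZ), Z)))))
  →14  S(S(S(S(mul(SSZ, Z)))))
  →15  S(S(S(S(add(Z, mul(SZ, Z))))))
  →16  S(S(S(S(mul(SZ, Z)))))
  →17  S(S(S(S(add(Z, mul(Z, Z))))))
  →18  S(S(S(S(mul(Z, Z)))))
  →19  S^4(Z)

Answer: DIFFERENT — A ⇓ S^7(Z), B ⇓ S^4(Z)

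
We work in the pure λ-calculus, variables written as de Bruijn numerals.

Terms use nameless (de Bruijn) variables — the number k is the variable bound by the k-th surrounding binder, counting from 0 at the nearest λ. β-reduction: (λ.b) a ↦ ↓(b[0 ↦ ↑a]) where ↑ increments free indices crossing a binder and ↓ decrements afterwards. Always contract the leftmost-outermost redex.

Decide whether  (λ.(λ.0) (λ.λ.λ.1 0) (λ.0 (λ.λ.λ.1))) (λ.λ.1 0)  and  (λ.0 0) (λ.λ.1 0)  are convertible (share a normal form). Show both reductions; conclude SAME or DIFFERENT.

Term A:
  start: (λ.(λ.0) (λ.λ.λ.1 0) (λ.0 (λ.λ.λ.1))) (λ.λ.1 0)
  [1] (λ.0) (λ.λ.λ.1 0) (λ.0 (λ.λ.λ.1))
  [2] (λ.λ.λ.1 0) (λ.0 (λ.λ.λ.1))
  [3] λ.λ.1 0

Term B:
  start: (λ.0 0) (λ.λ.1 0)
  [1] (λ.λ.1 0) (λ.λ.1 0)
  [2] λ.(λ.λ.1 0) 0
  [3] λ.λ.1 0

Answer: SAME — A ⇓ λ.λ.1 0, B ⇓ λ.λ.1 0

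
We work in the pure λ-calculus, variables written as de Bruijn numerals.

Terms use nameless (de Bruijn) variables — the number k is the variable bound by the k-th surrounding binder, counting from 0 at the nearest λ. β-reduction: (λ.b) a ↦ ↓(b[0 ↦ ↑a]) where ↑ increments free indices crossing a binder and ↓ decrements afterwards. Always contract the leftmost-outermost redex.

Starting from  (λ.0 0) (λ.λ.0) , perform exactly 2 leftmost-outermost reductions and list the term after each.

  start: (λ.0 0) (λ.λ.0)
  [1] (λ.λ.0) (λ.λ.0)
  [2] λ.0

Answer: after 2 steps: λ.0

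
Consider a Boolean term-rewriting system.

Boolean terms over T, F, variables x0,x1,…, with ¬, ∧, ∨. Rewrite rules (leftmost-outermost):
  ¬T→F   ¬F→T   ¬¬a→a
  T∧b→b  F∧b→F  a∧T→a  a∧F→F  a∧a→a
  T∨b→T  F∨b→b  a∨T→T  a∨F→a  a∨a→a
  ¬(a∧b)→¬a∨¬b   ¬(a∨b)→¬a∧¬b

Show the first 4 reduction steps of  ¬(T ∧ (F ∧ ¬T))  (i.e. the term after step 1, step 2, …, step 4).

Answer: after 4 steps: ¬F ∨ ¬¬T

Derivation:
  start: ¬(T ∧ (F ∧ ¬T))
  step 1: ¬T ∨ ¬(F ∧ ¬T)
  step 2: F ∨ ¬(F ∧ ¬T)
  step 3: ¬(F ∧ ¬T)
  step 4: ¬F ∨ ¬¬T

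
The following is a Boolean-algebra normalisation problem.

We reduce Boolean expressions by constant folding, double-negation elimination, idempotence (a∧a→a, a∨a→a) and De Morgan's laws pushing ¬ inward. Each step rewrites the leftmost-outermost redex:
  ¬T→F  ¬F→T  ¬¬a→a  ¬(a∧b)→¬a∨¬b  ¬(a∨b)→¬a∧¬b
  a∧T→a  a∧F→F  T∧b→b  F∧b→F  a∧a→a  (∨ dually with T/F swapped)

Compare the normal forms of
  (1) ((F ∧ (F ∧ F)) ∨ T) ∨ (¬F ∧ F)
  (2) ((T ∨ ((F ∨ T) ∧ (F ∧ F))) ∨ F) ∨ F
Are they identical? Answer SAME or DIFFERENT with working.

Answer: SAME — A ⇓ T, B ⇓ T

Reduction:
Term A:
  start: ((F ∧ (F ∧ F)) ∨ T) ∨ (¬F ∧ F)
  step 1: T ∨ (¬F ∧ F)
  step 2: T

Term B:
  start: ((T ∨ ((F ∨ T) ∧ (F ∧ F))) ∨ F) ∨ F
  step 1: (T ∨ ((F ∨ T) ∧ (F ∧ F))) ∨ F
  step 2: T ∨ ((F ∨ T) ∧ (F ∧ F))
  step 3: T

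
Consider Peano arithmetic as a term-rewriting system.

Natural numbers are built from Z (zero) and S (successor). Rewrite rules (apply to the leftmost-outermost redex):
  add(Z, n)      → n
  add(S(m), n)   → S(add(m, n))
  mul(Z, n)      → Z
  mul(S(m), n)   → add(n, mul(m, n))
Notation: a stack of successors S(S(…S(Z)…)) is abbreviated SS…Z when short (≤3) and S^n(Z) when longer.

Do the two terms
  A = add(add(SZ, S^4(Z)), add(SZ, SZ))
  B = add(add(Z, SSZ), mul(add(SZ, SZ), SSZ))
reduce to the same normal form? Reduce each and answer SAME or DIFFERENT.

Answer: DIFFERENT — A ⇓ S^7(Z), B ⇓ S^6(Z)

Reduction:
Term A:
  start: add(add(SZ, S^4(Z)), add(SZ, SZ))
  step 1: add(S(add(Z, S^4(Z))), add(SZ, SZ))
  step 2: S(add(add(Z, S^4(Z)), add(SZ, SZ)))
  step 3: S(add(S^4(Z), add(SZ, SZ)))
  step 4: S(S(add(SSSZ, add(SZ, SZ))))
  step 5: S(S(S(add(SSZ, add(SZ, SZ)))))
  step 6: S(S(S(S(add(SZ, add(SZ, SZ))))))
  step 7: S(S(S(S(S(add(Z, add(SZ, SZ)))))))
  step 8: S(S(S(S(S(add(SZ, SZ))))))
  step 9: S(S(S(S(S(S(add(Z, SZ)))))))
  step 10: S^7(Z)

Term B:
  start: add(add(Z, SSZ), mul(add(SZ, SZ), SSZ))
  step 1: add(SSZ, mul(add(SZ, SZ), SSZ))
  step 2: S(add(SZ, mul(add(SZ, SZ), SSZ)))
  step 3: S(S(add(Z, mul(add(SZ, SZ), SSZ))))
  step 4: S(S(mul(add(SZ, SZ), SSZ)))
  step 5: S(S(mul(S(add(Z, SZ)), SSZ)))
  step 6: S(S(add(SSZ, mul(add(Z, SZ), SSZ))))
  step 7: S(S(S(add(SZ, mul(add(Z, SZ), SSZ)))))
  step 8: S(S(S(S(add(Z, mul(add(Z, SZ), SSZ))))))
  step 9: S(S(S(S(mul(add(Z, SZ), SSZ)))))
  step 10: S(S(S(S(mul(SZ, SSZ)))))
  step 11: S(S(S(S(add(SSZ, mul(Z, SSZ))))))
  step 12: S(S(S(S(S(add(SZ, mul(Z, SSZ)))))))
  step 13: S(S(S(S(S(S(add(Z, mul(Z, SSZ))))))))
  step 14: S(S(S(S(S(S(mul(Z, SSZ)))))))
  step 15: S^6(Z)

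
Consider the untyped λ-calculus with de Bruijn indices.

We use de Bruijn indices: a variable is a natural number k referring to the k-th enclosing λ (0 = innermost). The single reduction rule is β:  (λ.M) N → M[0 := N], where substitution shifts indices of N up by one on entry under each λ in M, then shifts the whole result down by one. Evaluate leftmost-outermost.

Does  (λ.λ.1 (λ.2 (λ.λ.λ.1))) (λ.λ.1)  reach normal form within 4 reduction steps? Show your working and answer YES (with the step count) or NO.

  start: (λ.λ.1 (λ.2 (λ.λ.λ.1))) (λ.λ.1)
  step 1: λ.(λ.λ.1) (λ.(λ.λ.1) (λ.λ.λ.1))
  step 2: λ.λ.λ.(λ.λ.1) (λ.λ.λ.1)
  step 3: λ.λ.λ.λ.λ.λ.λ.1

Answer: YES — reaches normal form λ.λ.λ.λ.λ.λ.λ.1 in 3 ≤ 4 steps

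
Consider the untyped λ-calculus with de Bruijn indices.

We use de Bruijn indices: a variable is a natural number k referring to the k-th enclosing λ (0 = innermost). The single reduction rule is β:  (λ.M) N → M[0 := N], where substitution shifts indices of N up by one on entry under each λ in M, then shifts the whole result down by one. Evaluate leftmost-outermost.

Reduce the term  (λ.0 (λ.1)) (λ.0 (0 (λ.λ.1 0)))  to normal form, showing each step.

Answer: normal form = λ.0 (0 (λ.λ.1 0))  (in 3 steps)

Working:
  start: (λ.0 (λ.1)) (λ.0 (0 (λ.λ.1 0)))
  →1  (λ.0 (0 (λ.λ.1 0))) (λ.λ.0 (0 (λ.λ.1 0)))
  →2  (λ.λ.0 (0 (λ.λ.1 0))) ((λ.λ.0 (0 (λ.λ.1 0))) (λ.λ.1 0))
  →3  λ.0 (0 (λ.λ.1 0))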